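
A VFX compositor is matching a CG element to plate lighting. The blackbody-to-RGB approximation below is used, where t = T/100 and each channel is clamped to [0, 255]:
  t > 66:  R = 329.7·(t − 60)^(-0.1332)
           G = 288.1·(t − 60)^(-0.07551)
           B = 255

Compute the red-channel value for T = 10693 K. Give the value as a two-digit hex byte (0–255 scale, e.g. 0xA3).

0xC5

t = 10693/100 = 106.93; the t > 66 branch applies.
R = 329.7·(106.93 − 60)^(-0.1332) = 329.7·46.93^(-0.1332) = 329.7·0.59891 = 197.461.
Rounded: 197; in hex, 0xC5.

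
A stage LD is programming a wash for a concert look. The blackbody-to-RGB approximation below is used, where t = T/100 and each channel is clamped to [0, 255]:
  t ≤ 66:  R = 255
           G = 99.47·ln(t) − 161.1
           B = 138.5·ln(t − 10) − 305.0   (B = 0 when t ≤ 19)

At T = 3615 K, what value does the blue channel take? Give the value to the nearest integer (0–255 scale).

t = 3615/100 = 36.15; the t ≤ 66 branch applies.
B = 138.5·ln(36.15 − 10) − 305.0 = 138.5·ln 26.15 − 305.0 = 138.5·3.2638 − 305.0 = 147.043.
Rounded: 147.

147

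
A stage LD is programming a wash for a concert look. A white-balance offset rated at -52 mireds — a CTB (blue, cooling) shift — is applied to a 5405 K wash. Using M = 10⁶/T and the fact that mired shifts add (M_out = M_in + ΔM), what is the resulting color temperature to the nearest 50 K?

7500 K

M_in = 10⁶/5405 = 185.01 mireds.
M_out = 185.01 + (-52) = 133.01 mireds.
T_out = 10⁶/133.01 = 7518.0 K → 7500 K.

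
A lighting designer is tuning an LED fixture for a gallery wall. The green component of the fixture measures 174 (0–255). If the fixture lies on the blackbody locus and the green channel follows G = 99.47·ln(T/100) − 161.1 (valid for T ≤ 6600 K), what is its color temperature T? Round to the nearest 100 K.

2900 K

ln t = (174 + 161.1) / 99.47 = 3.3689.
t = e^3.3689 = 29.045.
T = 100·t = 2905 K → 2900 K to the nearest 100 K.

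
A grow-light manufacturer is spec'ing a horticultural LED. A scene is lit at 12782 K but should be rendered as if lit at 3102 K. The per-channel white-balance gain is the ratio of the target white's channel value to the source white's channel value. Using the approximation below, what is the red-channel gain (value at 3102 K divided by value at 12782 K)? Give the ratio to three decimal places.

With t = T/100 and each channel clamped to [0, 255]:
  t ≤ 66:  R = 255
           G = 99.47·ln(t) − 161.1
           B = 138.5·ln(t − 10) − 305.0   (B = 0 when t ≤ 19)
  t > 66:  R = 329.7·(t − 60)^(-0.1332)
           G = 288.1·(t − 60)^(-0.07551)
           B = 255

1.356

At 12782 K (t = 127.82):
  R = 329.7·(127.82 − 60)^(-0.1332) = 329.7·67.82^(-0.1332) = 329.7·0.57025 = 188.010.
At 3102 K (t = 31.02):
  R = 255 by definition for t ≤ 66.
Gain = 255.000 / 188.010 = 1.3563 → 1.356.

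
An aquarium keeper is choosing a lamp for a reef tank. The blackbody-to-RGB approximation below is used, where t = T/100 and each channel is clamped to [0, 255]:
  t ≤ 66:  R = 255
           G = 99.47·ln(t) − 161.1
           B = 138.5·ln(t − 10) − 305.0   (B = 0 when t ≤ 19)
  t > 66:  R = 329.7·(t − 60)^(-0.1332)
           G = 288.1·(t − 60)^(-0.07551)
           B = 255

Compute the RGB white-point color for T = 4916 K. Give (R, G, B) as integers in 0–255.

t = 4916/100 = 49.16; the t ≤ 66 branch applies.
R = 255 by definition for t ≤ 66.
G = 99.47·ln 49.16 − 161.1 = 99.47·3.8951 − 161.1 = 226.344.
B = 138.5·ln(49.16 − 10) − 305.0 = 138.5·ln 39.16 − 305.0 = 138.5·3.6677 − 305.0 = 202.970.
Rounded: (255, 226, 203).

(255, 226, 203)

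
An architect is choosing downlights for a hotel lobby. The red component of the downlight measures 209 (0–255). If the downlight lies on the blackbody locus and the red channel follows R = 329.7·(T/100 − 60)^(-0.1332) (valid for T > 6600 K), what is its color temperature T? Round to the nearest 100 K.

9100 K

(t − 60)^(-0.1332) = 209/329.7 = 0.63391.
t − 60 = 0.63391^(1/-0.1332) = 0.63391^(-7.508) = 30.639, so t = 90.639.
T = 100·t = 9064 K → 9100 K to the nearest 100 K.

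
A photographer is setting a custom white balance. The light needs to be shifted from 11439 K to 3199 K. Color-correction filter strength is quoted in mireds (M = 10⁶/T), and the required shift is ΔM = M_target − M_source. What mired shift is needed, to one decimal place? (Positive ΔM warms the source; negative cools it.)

M_source = 10⁶/11439 = 87.420; M_target = 10⁶/3199 = 312.598.
ΔM = 312.598 − 87.420 = 225.177 → +225.2 mireds, a warming shift.

+225.2 mireds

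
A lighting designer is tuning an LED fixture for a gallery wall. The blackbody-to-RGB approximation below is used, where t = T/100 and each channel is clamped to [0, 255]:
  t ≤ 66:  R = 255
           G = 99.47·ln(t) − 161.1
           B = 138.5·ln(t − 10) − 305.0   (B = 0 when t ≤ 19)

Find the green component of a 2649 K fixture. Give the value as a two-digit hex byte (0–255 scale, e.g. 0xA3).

t = 2649/100 = 26.49; the t ≤ 66 branch applies.
G = 99.47·ln 26.49 − 161.1 = 99.47·3.2768 − 161.1 = 164.840.
Rounded: 165; in hex, 0xA5.

0xA5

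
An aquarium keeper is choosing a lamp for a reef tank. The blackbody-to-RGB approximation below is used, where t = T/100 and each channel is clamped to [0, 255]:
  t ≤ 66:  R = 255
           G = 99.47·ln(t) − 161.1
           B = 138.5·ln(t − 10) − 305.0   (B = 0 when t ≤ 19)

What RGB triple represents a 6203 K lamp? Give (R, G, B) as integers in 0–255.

t = 6203/100 = 62.03; the t ≤ 66 branch applies.
R = 255 by definition for t ≤ 66.
G = 99.47·ln 62.03 − 161.1 = 99.47·4.1276 − 161.1 = 249.474.
B = 138.5·ln(62.03 − 10) − 305.0 = 138.5·ln 52.03 − 305.0 = 138.5·3.9518 − 305.0 = 242.327.
Rounded: (255, 249, 242).

(255, 249, 242)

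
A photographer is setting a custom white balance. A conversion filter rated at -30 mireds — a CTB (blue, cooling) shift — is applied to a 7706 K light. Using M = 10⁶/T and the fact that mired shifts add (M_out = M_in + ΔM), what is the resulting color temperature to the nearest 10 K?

M_in = 10⁶/7706 = 129.77 mireds.
M_out = 129.77 + (-30) = 99.77 mireds.
T_out = 10⁶/99.77 = 10023.2 K → 10020 K.

10020 K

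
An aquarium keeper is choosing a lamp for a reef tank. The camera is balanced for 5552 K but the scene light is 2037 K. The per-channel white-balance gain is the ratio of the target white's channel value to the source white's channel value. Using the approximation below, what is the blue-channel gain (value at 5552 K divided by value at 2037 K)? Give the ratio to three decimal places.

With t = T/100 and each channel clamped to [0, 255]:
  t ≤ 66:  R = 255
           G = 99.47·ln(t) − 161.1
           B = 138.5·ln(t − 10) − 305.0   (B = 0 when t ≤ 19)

11.817

At 2037 K (t = 20.37):
  B = 138.5·ln(20.37 − 10) − 305.0 = 138.5·ln 10.37 − 305.0 = 138.5·2.3389 − 305.0 = 18.940.
At 5552 K (t = 55.52):
  B = 138.5·ln(55.52 − 10) − 305.0 = 138.5·ln 45.52 − 305.0 = 138.5·3.8182 − 305.0 = 223.814.
Gain = 223.814 / 18.940 = 11.8170 → 11.817.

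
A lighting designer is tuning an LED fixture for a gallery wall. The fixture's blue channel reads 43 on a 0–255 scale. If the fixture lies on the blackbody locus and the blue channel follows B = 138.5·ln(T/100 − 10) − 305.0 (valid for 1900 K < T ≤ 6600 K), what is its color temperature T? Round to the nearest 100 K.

ln(t − 10) = (43 + 305.0) / 138.5 = 2.5126.
t − 10 = e^2.5126 = 12.337, so t = 22.337.
T = 100·t = 2234 K → 2200 K to the nearest 100 K.

2200 K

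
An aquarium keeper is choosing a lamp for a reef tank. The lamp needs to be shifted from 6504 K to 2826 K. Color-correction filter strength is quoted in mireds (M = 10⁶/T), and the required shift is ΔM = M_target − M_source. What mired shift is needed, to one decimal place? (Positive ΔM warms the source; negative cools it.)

M_source = 10⁶/6504 = 153.752; M_target = 10⁶/2826 = 353.857.
ΔM = 353.857 − 153.752 = 200.106 → +200.1 mireds, a warming shift.

+200.1 mireds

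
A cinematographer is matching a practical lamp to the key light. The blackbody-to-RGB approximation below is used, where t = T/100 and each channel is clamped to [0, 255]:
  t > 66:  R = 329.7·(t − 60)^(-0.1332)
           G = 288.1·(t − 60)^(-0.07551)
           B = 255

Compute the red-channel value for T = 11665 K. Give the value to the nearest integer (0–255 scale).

193

t = 11665/100 = 116.65; the t > 66 branch applies.
R = 329.7·(116.65 − 60)^(-0.1332) = 329.7·56.65^(-0.1332) = 329.7·0.58408 = 192.572.
Rounded: 193.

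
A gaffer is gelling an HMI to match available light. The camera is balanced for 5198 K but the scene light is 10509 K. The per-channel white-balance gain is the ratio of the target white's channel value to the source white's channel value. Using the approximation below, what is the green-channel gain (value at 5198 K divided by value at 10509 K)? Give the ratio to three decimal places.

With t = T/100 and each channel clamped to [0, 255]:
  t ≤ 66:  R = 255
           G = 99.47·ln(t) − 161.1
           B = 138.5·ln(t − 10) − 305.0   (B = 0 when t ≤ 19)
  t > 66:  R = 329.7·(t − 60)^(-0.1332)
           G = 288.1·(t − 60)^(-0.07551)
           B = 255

At 10509 K (t = 105.09):
  G = 288.1·(105.09 − 60)^(-0.07551) = 288.1·45.09^(-0.07551) = 288.1·0.75007 = 216.094.
At 5198 K (t = 51.98):
  G = 99.47·ln 51.98 − 161.1 = 99.47·3.9509 − 161.1 = 231.892.
Gain = 231.892 / 216.094 = 1.0731 → 1.073.

1.073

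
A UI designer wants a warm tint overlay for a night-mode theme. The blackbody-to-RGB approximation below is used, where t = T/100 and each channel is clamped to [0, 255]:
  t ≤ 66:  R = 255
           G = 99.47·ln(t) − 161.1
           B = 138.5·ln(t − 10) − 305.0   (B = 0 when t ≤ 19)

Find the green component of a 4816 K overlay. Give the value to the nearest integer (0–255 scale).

224

t = 4816/100 = 48.16; the t ≤ 66 branch applies.
G = 99.47·ln 48.16 − 161.1 = 99.47·3.8745 − 161.1 = 224.299.
Rounded: 224.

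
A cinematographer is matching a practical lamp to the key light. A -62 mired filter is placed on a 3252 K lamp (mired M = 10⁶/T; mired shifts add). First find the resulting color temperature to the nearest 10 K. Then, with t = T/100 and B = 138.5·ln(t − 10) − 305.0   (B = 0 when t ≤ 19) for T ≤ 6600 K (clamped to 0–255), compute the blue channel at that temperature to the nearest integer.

169

M_in = 10⁶/3252 = 307.50; M_out = 307.50 + (-62) = 245.50.
T_out = 10⁶/245.50 = 4073.3 K → 4070 K; t = 40.7.
B = 138.5·ln(40.7 − 10) − 305.0 = 138.5·ln 30.7 − 305.0 = 138.5·3.4243 − 305.0 = 169.260.
Rounded: 169.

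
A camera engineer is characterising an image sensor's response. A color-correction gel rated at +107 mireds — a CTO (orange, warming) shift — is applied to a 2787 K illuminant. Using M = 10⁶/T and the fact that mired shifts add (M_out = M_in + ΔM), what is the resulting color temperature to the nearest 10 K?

M_in = 10⁶/2787 = 358.81 mireds.
M_out = 358.81 + (+107) = 465.81 mireds.
T_out = 10⁶/465.81 = 2146.8 K → 2150 K.

2150 K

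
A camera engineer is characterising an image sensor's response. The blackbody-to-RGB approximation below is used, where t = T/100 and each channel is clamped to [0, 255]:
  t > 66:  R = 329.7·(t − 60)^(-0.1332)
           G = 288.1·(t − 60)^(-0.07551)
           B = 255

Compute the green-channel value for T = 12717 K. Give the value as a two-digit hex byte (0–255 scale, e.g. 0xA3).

t = 12717/100 = 127.17; the t > 66 branch applies.
G = 288.1·(127.17 − 60)^(-0.07551) = 288.1·67.17^(-0.07551) = 288.1·0.72783 = 209.688.
Rounded: 210; in hex, 0xD2.

0xD2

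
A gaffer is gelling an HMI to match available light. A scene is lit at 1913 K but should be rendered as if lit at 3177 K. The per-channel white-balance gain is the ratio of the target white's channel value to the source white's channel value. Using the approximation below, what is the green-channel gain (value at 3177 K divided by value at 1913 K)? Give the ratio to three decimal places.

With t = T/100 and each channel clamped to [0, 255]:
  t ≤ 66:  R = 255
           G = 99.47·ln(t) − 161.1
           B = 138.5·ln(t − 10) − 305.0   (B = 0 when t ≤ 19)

At 1913 K (t = 19.13):
  G = 99.47·ln 19.13 − 161.1 = 99.47·2.9513 − 161.1 = 132.462.
At 3177 K (t = 31.77):
  G = 99.47·ln 31.77 − 161.1 = 99.47·3.4585 − 161.1 = 182.919.
Gain = 182.919 / 132.462 = 1.3809 → 1.381.

1.381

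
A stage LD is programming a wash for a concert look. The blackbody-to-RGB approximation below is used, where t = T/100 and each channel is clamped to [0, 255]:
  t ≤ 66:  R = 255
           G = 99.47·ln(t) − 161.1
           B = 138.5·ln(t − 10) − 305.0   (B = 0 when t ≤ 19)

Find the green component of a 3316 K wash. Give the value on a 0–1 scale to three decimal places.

0.734

t = 3316/100 = 33.16; the t ≤ 66 branch applies.
G = 99.47·ln 33.16 − 161.1 = 99.47·3.5013 − 161.1 = 187.179.
On a 0–1 scale: 187.179/255 = 0.7340 → 0.734.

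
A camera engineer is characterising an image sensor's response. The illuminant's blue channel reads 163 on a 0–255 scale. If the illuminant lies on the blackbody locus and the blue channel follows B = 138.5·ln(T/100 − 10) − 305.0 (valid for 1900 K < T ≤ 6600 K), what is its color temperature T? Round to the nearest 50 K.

3950 K

ln(t − 10) = (163 + 305.0) / 138.5 = 3.3791.
t − 10 = e^3.3791 = 29.343, so t = 39.343.
T = 100·t = 3934 K → 3950 K to the nearest 50 K.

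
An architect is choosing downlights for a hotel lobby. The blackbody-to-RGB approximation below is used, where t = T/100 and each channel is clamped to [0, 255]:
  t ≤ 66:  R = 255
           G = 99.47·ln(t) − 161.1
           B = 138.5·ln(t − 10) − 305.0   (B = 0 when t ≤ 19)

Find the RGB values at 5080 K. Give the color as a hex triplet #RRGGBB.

t = 5080/100 = 50.8; the t ≤ 66 branch applies.
R = 255 by definition for t ≤ 66.
G = 99.47·ln 50.8 − 161.1 = 99.47·3.9279 − 161.1 = 229.608.
B = 138.5·ln(50.8 − 10) − 305.0 = 138.5·ln 40.8 − 305.0 = 138.5·3.7087 − 305.0 = 208.652.
Rounded: (255, 230, 209).
In hex: #FFE6D1.

#FFE6D1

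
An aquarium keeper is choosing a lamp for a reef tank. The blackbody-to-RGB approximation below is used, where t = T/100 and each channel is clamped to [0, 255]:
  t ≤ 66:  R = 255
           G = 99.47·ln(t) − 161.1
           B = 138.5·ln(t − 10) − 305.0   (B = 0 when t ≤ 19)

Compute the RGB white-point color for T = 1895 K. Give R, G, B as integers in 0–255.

t = 1895/100 = 18.95; the t ≤ 66 branch applies.
R = 255 by definition for t ≤ 66.
G = 99.47·ln 18.95 − 161.1 = 99.47·2.9418 − 161.1 = 131.521.
t = 18.95 ≤ 19, so B = 0.
Rounded: (255, 132, 0).

R=255, G=132, B=0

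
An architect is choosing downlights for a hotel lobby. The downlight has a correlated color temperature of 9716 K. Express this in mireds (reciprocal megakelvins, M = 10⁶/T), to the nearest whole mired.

M = 10⁶ / 9716 = 102.923 → 103 mireds.

103 mireds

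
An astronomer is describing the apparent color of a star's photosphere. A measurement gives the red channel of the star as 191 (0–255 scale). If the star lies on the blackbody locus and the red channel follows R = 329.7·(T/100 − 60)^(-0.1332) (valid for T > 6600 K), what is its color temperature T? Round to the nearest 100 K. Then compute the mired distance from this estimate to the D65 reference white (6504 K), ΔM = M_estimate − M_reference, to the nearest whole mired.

(t − 60)^(-0.1332) = 191/329.7 = 0.57931.
t − 60 = 0.57931^(1/-0.1332) = 0.57931^(-7.508) = 60.245, so t = 120.245.
T = 100·t = 12025 K → 12000 K to the nearest 100 K.
M_estimate = 10⁶/12000 = 83.33; M_reference = 10⁶/6504 = 153.75.
ΔM = 83.33 − 153.75 = -70.42 → -70 mireds.

-70 mireds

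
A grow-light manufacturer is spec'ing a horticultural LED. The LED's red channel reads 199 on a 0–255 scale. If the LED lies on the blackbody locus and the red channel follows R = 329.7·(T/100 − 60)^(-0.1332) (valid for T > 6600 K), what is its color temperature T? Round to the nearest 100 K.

10400 K

(t − 60)^(-0.1332) = 199/329.7 = 0.60358.
t − 60 = 0.60358^(1/-0.1332) = 0.60358^(-7.508) = 44.273, so t = 104.273.
T = 100·t = 10427 K → 10400 K to the nearest 100 K.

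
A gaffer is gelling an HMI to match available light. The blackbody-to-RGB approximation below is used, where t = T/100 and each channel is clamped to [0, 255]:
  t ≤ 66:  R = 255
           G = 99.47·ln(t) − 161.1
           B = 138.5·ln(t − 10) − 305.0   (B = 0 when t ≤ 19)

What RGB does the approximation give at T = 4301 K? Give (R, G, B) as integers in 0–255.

(255, 213, 179)

t = 4301/100 = 43.01; the t ≤ 66 branch applies.
R = 255 by definition for t ≤ 66.
G = 99.47·ln 43.01 − 161.1 = 99.47·3.7614 − 161.1 = 213.050.
B = 138.5·ln(43.01 − 10) − 305.0 = 138.5·ln 33.01 − 305.0 = 138.5·3.4968 − 305.0 = 179.308.
Rounded: (255, 213, 179).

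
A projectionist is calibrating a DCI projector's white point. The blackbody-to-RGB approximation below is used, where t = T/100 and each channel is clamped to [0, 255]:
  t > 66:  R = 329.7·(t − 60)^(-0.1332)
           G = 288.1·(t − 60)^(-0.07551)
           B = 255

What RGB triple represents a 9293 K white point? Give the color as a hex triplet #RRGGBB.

#CFDDFF

t = 9293/100 = 92.93; the t > 66 branch applies.
R = 329.7·(92.93 − 60)^(-0.1332) = 329.7·32.93^(-0.1332) = 329.7·0.62785 = 207.003.
G = 288.1·(92.93 − 60)^(-0.07551) = 288.1·32.93^(-0.07551) = 288.1·0.76808 = 221.284.
B = 255 by definition for t > 66.
Rounded: (207, 221, 255).
In hex: #CFDDFF.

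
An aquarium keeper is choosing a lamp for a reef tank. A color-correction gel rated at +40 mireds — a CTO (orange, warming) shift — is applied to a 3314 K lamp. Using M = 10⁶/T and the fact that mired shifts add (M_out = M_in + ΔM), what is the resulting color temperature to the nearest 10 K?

2930 K

M_in = 10⁶/3314 = 301.75 mireds.
M_out = 301.75 + (+40) = 341.75 mireds.
T_out = 10⁶/341.75 = 2926.1 K → 2930 K.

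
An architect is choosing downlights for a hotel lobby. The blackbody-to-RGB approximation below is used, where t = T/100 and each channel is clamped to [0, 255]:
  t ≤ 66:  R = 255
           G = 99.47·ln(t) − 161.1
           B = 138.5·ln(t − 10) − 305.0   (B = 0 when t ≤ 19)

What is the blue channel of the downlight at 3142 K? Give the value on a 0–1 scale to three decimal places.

t = 3142/100 = 31.42; the t ≤ 66 branch applies.
B = 138.5·ln(31.42 − 10) − 305.0 = 138.5·ln 21.42 − 305.0 = 138.5·3.0643 − 305.0 = 119.409.
On a 0–1 scale: 119.409/255 = 0.4683 → 0.468.

0.468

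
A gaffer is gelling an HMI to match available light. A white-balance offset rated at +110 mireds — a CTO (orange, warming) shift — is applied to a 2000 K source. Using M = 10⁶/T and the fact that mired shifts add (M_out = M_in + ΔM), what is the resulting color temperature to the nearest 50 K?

1650 K

M_in = 10⁶/2000 = 500.00 mireds.
M_out = 500.00 + (+110) = 610.00 mireds.
T_out = 10⁶/610.00 = 1639.3 K → 1650 K.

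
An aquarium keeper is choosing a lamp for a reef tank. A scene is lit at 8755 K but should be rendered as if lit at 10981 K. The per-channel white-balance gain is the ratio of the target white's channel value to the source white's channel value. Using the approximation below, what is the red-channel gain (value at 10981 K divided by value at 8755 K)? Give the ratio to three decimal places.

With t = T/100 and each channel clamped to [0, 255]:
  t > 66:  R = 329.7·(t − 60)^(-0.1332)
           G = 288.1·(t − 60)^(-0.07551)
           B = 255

At 8755 K (t = 87.55):
  R = 329.7·(87.55 − 60)^(-0.1332) = 329.7·27.55^(-0.1332) = 329.7·0.64295 = 211.980.
At 10981 K (t = 109.81):
  R = 329.7·(109.81 − 60)^(-0.1332) = 329.7·49.81^(-0.1332) = 329.7·0.59418 = 195.901.
Gain = 195.901 / 211.980 = 0.9241 → 0.924.

0.924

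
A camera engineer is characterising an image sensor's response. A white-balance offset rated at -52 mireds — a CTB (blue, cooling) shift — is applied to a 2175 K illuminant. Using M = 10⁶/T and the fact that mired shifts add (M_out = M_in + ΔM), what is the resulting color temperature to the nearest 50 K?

M_in = 10⁶/2175 = 459.77 mireds.
M_out = 459.77 + (-52) = 407.77 mireds.
T_out = 10⁶/407.77 = 2452.4 K → 2450 K.

2450 K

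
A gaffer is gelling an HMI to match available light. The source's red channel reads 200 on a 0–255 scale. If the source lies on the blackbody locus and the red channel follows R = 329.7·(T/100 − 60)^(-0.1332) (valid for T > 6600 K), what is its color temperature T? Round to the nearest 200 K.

10200 K

(t − 60)^(-0.1332) = 200/329.7 = 0.60661.
t − 60 = 0.60661^(1/-0.1332) = 0.60661^(-7.508) = 42.638, so t = 102.638.
T = 100·t = 10264 K → 10200 K to the nearest 200 K.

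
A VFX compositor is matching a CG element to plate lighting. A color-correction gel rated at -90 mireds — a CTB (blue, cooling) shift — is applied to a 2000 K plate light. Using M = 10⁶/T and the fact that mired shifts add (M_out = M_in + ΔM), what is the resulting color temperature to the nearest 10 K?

M_in = 10⁶/2000 = 500.00 mireds.
M_out = 500.00 + (-90) = 410.00 mireds.
T_out = 10⁶/410.00 = 2439.0 K → 2440 K.

2440 K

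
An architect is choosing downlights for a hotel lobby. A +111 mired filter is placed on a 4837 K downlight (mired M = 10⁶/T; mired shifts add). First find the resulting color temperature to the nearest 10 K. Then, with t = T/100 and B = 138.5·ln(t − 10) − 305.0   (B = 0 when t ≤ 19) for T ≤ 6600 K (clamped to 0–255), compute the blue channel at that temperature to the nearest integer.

120

M_in = 10⁶/4837 = 206.74; M_out = 206.74 + (+111) = 317.74.
T_out = 10⁶/317.74 = 3147.2 K → 3150 K; t = 31.5.
B = 138.5·ln(31.5 − 10) − 305.0 = 138.5·ln 21.5 − 305.0 = 138.5·3.0681 − 305.0 = 119.925.
Rounded: 120.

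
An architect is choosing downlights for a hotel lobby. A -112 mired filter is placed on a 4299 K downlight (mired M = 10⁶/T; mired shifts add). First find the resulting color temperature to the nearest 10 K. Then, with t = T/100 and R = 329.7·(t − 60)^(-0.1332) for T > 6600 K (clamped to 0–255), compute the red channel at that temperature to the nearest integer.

M_in = 10⁶/4299 = 232.61; M_out = 232.61 + (-112) = 120.61.
T_out = 10⁶/120.61 = 8291.0 K → 8290 K; t = 82.9.
R = 329.7·(82.9 − 60)^(-0.1332) = 329.7·22.9^(-0.1332) = 329.7·0.65898 = 217.265.
Rounded: 217.

217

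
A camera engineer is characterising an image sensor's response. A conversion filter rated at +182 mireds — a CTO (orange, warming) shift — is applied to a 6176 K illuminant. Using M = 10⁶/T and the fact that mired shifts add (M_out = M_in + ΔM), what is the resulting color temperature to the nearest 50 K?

2900 K

M_in = 10⁶/6176 = 161.92 mireds.
M_out = 161.92 + (+182) = 343.92 mireds.
T_out = 10⁶/343.92 = 2907.7 K → 2900 K.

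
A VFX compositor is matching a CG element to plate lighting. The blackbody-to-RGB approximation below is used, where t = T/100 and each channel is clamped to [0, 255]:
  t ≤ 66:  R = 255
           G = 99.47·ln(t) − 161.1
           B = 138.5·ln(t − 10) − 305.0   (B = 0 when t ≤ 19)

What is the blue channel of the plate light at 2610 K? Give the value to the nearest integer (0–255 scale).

80

t = 2610/100 = 26.1; the t ≤ 66 branch applies.
B = 138.5·ln(26.1 − 10) − 305.0 = 138.5·ln 16.1 − 305.0 = 138.5·2.7788 − 305.0 = 79.866.
Rounded: 80.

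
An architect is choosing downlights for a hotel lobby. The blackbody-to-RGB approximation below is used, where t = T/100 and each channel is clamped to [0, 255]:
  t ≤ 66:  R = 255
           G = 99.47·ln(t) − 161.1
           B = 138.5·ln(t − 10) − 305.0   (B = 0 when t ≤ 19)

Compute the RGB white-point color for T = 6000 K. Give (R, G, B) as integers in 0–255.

t = 6000/100 = 60; the t ≤ 66 branch applies.
R = 255 by definition for t ≤ 66.
G = 99.47·ln 60 − 161.1 = 99.47·4.0943 − 161.1 = 246.164.
B = 138.5·ln(60 − 10) − 305.0 = 138.5·ln 50 − 305.0 = 138.5·3.9120 − 305.0 = 236.815.
Rounded: (255, 246, 237).

(255, 246, 237)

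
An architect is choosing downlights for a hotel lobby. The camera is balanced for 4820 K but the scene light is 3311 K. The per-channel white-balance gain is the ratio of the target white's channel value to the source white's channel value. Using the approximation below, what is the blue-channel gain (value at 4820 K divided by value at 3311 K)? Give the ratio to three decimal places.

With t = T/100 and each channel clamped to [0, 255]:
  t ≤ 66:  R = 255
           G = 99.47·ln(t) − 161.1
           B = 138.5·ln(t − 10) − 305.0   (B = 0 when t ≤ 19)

1.536

At 3311 K (t = 33.11):
  B = 138.5·ln(33.11 − 10) − 305.0 = 138.5·ln 23.11 − 305.0 = 138.5·3.1403 − 305.0 = 129.927.
At 4820 K (t = 48.2):
  B = 138.5·ln(48.2 − 10) − 305.0 = 138.5·ln 38.2 − 305.0 = 138.5·3.6428 − 305.0 = 199.533.
Gain = 199.533 / 129.927 = 1.5357 → 1.536.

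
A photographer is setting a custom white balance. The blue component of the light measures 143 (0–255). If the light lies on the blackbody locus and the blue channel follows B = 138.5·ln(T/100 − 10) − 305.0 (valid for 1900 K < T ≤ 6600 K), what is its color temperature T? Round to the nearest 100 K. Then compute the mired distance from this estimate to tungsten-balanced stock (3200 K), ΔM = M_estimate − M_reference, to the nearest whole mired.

-27 mireds

ln(t − 10) = (143 + 305.0) / 138.5 = 3.2347.
t − 10 = e^3.2347 = 25.398, so t = 35.398.
T = 100·t = 3540 K → 3500 K to the nearest 100 K.
M_estimate = 10⁶/3500 = 285.71; M_reference = 10⁶/3200 = 312.50.
ΔM = 285.71 − 312.50 = -26.79 → -27 mireds.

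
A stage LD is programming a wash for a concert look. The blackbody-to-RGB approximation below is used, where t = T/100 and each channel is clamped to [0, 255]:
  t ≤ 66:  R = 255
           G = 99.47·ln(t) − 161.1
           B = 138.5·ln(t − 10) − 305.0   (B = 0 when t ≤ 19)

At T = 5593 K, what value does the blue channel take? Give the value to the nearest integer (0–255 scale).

t = 5593/100 = 55.93; the t ≤ 66 branch applies.
B = 138.5·ln(55.93 − 10) − 305.0 = 138.5·ln 45.93 − 305.0 = 138.5·3.8271 − 305.0 = 225.056.
Rounded: 225.

225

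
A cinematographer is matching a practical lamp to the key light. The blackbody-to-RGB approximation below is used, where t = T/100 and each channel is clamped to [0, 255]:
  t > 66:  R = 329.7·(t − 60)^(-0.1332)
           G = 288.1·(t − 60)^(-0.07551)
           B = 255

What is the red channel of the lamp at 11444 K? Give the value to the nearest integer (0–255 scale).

t = 11444/100 = 114.44; the t > 66 branch applies.
R = 329.7·(114.44 − 60)^(-0.1332) = 329.7·54.44^(-0.1332) = 329.7·0.58719 = 193.595.
Rounded: 194.

194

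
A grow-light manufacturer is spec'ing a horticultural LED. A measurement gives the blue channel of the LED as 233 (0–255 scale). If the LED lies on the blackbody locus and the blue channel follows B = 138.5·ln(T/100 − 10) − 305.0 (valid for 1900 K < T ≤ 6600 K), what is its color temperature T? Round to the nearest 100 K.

5900 K

ln(t − 10) = (233 + 305.0) / 138.5 = 3.8845.
t − 10 = e^3.8845 = 48.641, so t = 58.641.
T = 100·t = 5864 K → 5900 K to the nearest 100 K.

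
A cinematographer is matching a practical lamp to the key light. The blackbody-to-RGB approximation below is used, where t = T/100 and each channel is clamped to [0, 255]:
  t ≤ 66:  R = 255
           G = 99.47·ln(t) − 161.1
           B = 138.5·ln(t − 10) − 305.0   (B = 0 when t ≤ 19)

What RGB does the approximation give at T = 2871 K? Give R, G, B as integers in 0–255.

t = 2871/100 = 28.71; the t ≤ 66 branch applies.
R = 255 by definition for t ≤ 66.
G = 99.47·ln 28.71 − 161.1 = 99.47·3.3572 − 161.1 = 172.845.
B = 138.5·ln(28.71 − 10) − 305.0 = 138.5·ln 18.71 − 305.0 = 138.5·2.9291 − 305.0 = 100.675.
Rounded: (255, 173, 101).

R=255, G=173, B=101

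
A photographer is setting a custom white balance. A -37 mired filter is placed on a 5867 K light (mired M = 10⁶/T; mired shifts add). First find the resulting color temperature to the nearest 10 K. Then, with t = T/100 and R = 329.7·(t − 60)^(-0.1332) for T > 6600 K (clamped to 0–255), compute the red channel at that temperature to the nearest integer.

230

M_in = 10⁶/5867 = 170.44; M_out = 170.44 + (-37) = 133.44.
T_out = 10⁶/133.44 = 7493.7 K → 7490 K; t = 74.9.
R = 329.7·(74.9 − 60)^(-0.1332) = 329.7·14.9^(-0.1332) = 329.7·0.69780 = 230.065.
Rounded: 230.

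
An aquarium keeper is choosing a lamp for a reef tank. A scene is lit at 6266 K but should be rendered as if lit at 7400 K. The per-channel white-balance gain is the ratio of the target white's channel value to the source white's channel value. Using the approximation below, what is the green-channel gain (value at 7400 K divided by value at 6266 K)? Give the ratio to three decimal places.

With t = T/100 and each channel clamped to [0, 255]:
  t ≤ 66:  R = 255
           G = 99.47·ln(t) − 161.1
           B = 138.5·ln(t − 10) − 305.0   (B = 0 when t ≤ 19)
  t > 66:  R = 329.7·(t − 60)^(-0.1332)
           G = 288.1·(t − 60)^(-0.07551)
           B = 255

0.942

At 6266 K (t = 62.66):
  G = 99.47·ln 62.66 − 161.1 = 99.47·4.1377 − 161.1 = 250.479.
At 7400 K (t = 74):
  G = 288.1·(74 − 60)^(-0.07551) = 288.1·14^(-0.07551) = 288.1·0.81932 = 236.047.
Gain = 236.047 / 250.479 = 0.9424 → 0.942.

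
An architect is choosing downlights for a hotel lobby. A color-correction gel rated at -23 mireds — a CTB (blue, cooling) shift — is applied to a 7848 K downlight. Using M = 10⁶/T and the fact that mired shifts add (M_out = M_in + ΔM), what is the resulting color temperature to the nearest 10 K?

9580 K

M_in = 10⁶/7848 = 127.42 mireds.
M_out = 127.42 + (-23) = 104.42 mireds.
T_out = 10⁶/104.42 = 9576.6 K → 9580 K.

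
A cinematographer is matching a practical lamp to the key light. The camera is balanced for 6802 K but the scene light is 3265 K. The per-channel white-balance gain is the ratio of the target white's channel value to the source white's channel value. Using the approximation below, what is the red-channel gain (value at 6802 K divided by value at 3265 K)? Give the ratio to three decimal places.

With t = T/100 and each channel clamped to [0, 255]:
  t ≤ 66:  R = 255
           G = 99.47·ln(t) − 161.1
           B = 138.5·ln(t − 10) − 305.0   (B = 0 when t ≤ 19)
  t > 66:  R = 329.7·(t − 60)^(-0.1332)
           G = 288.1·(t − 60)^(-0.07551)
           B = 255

At 3265 K (t = 32.65):
  R = 255 by definition for t ≤ 66.
At 6802 K (t = 68.02):
  R = 329.7·(68.02 − 60)^(-0.1332) = 329.7·8.02^(-0.1332) = 329.7·0.75782 = 249.852.
Gain = 249.852 / 255.000 = 0.9798 → 0.980.

0.980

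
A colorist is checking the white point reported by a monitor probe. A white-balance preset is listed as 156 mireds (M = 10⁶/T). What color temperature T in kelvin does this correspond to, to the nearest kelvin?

6410 K

T = 10⁶ / 156 = 6410.26 K → 6410 K.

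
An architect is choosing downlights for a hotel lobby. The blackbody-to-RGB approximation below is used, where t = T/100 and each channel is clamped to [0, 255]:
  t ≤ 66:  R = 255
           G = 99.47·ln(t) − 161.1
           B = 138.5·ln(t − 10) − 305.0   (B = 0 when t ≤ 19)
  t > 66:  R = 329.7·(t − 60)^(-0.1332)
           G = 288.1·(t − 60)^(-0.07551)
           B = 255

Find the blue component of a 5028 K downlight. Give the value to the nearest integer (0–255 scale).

207

t = 5028/100 = 50.28; the t ≤ 66 branch applies.
B = 138.5·ln(50.28 − 10) − 305.0 = 138.5·ln 40.28 − 305.0 = 138.5·3.6959 − 305.0 = 206.876.
Rounded: 207.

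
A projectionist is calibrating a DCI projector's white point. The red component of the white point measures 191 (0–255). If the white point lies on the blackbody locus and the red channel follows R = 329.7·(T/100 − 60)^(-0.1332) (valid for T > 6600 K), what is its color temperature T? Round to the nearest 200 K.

(t − 60)^(-0.1332) = 191/329.7 = 0.57931.
t − 60 = 0.57931^(1/-0.1332) = 0.57931^(-7.508) = 60.245, so t = 120.245.
T = 100·t = 12025 K → 12000 K to the nearest 200 K.

12000 K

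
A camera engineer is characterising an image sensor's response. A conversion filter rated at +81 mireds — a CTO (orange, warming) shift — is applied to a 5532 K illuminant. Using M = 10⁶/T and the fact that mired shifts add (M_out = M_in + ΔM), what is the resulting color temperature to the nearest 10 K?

M_in = 10⁶/5532 = 180.77 mireds.
M_out = 180.77 + (+81) = 261.77 mireds.
T_out = 10⁶/261.77 = 3820.2 K → 3820 K.

3820 K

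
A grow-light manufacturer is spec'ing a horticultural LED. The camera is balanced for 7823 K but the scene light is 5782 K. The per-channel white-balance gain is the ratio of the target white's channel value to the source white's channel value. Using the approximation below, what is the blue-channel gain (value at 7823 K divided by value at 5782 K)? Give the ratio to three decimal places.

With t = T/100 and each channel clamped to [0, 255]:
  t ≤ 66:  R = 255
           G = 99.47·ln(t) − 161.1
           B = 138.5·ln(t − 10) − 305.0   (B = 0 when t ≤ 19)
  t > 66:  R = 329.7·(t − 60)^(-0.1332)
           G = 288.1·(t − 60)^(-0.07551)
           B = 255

1.106

At 5782 K (t = 57.82):
  B = 138.5·ln(57.82 − 10) − 305.0 = 138.5·ln 47.82 − 305.0 = 138.5·3.8674 − 305.0 = 230.641.
At 7823 K (t = 78.23):
  B = 255 by definition for t > 66.
Gain = 255.000 / 230.641 = 1.1056 → 1.106.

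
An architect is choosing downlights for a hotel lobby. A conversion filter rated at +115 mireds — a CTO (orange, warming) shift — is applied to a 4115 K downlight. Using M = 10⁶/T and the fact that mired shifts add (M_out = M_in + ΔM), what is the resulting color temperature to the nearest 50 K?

2800 K

M_in = 10⁶/4115 = 243.01 mireds.
M_out = 243.01 + (+115) = 358.01 mireds.
T_out = 10⁶/358.01 = 2793.2 K → 2800 K.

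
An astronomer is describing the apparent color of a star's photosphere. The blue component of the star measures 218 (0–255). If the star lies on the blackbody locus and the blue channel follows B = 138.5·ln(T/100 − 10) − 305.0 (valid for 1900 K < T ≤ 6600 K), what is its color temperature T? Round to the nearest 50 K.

ln(t − 10) = (218 + 305.0) / 138.5 = 3.7762.
t − 10 = e^3.7762 = 43.649, so t = 53.649.
T = 100·t = 5365 K → 5350 K to the nearest 50 K.

5350 K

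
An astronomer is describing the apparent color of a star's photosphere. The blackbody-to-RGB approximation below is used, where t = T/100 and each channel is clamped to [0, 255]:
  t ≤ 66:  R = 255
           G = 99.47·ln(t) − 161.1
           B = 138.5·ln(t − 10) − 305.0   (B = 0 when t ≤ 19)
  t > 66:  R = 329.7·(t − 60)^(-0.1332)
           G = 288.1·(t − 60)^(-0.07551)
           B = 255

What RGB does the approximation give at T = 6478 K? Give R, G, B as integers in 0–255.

R=255, G=254, B=249

t = 6478/100 = 64.78; the t ≤ 66 branch applies.
R = 255 by definition for t ≤ 66.
G = 99.47·ln 64.78 − 161.1 = 99.47·4.1710 − 161.1 = 253.789.
B = 138.5·ln(64.78 − 10) − 305.0 = 138.5·ln 54.78 − 305.0 = 138.5·4.0033 − 305.0 = 249.461.
Rounded: (255, 254, 249).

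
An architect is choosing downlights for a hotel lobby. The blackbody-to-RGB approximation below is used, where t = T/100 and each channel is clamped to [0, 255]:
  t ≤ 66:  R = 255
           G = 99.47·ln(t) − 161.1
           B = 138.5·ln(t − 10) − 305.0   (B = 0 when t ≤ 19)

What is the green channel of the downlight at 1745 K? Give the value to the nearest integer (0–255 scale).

t = 1745/100 = 17.45; the t ≤ 66 branch applies.
G = 99.47·ln 17.45 − 161.1 = 99.47·2.8593 − 161.1 = 123.319.
Rounded: 123.

123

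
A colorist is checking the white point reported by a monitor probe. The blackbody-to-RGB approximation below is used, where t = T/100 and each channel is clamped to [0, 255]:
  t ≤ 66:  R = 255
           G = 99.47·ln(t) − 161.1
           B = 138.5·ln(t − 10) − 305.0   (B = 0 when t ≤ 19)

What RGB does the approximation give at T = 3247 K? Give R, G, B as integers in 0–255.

R=255, G=185, B=126

t = 3247/100 = 32.47; the t ≤ 66 branch applies.
R = 255 by definition for t ≤ 66.
G = 99.47·ln 32.47 − 161.1 = 99.47·3.4803 − 161.1 = 185.087.
B = 138.5·ln(32.47 − 10) − 305.0 = 138.5·ln 22.47 − 305.0 = 138.5·3.1122 − 305.0 = 126.037.
Rounded: (255, 185, 126).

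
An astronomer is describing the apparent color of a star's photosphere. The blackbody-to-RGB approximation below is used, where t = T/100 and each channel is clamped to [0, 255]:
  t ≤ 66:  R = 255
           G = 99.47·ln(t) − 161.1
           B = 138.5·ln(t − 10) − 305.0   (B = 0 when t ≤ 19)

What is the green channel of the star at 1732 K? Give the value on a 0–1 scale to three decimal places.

t = 1732/100 = 17.32; the t ≤ 66 branch applies.
G = 99.47·ln 17.32 − 161.1 = 99.47·2.8519 − 161.1 = 122.575.
On a 0–1 scale: 122.575/255 = 0.4807 → 0.481.

0.481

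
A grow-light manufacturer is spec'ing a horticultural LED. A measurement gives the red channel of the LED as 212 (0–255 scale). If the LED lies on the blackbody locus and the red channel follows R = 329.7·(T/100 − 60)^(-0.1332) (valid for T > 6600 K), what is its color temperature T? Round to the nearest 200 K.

8800 K

(t − 60)^(-0.1332) = 212/329.7 = 0.64301.
t − 60 = 0.64301^(1/-0.1332) = 0.64301^(-7.508) = 27.530, so t = 87.530.
T = 100·t = 8753 K → 8800 K to the nearest 200 K.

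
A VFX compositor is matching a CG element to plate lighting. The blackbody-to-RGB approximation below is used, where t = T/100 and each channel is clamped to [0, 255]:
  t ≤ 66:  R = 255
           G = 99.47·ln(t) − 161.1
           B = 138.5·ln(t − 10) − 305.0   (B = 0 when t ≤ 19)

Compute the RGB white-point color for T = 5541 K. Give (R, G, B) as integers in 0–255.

(255, 238, 223)

t = 5541/100 = 55.41; the t ≤ 66 branch applies.
R = 255 by definition for t ≤ 66.
G = 99.47·ln 55.41 − 161.1 = 99.47·4.0148 − 161.1 = 238.248.
B = 138.5·ln(55.41 − 10) − 305.0 = 138.5·ln 45.41 − 305.0 = 138.5·3.8157 − 305.0 = 223.479.
Rounded: (255, 238, 223).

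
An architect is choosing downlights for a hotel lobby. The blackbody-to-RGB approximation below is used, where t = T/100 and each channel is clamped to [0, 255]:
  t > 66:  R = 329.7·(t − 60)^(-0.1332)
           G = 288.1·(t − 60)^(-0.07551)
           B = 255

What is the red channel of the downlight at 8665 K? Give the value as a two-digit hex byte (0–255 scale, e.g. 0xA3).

t = 8665/100 = 86.65; the t > 66 branch applies.
R = 329.7·(86.65 − 60)^(-0.1332) = 329.7·26.65^(-0.1332) = 329.7·0.64580 = 212.920.
Rounded: 213; in hex, 0xD5.

0xD5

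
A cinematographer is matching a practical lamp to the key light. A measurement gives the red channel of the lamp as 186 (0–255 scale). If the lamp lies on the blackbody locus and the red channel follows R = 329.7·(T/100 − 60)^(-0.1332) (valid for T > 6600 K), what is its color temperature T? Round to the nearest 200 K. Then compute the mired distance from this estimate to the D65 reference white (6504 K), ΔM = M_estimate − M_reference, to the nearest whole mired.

(t − 60)^(-0.1332) = 186/329.7 = 0.56415.
t − 60 = 0.56415^(1/-0.1332) = 0.56415^(-7.508) = 73.521, so t = 133.521.
T = 100·t = 13352 K → 13400 K to the nearest 200 K.
M_estimate = 10⁶/13400 = 74.63; M_reference = 10⁶/6504 = 153.75.
ΔM = 74.63 − 153.75 = -79.12 → -79 mireds.

-79 mireds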